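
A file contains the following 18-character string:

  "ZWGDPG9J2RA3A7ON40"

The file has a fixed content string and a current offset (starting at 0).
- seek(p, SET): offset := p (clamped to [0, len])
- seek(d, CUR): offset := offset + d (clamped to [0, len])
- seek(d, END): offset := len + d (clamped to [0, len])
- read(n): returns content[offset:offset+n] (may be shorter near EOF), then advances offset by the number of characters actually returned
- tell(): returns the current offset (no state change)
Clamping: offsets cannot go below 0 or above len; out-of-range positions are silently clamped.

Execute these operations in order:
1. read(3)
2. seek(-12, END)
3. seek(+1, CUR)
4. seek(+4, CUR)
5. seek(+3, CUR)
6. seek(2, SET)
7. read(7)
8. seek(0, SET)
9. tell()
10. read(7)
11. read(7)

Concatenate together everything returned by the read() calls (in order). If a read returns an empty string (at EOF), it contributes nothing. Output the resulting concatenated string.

Answer: ZWGGDPG9J2ZWGDPG9J2RA3A7

Derivation:
After 1 (read(3)): returned 'ZWG', offset=3
After 2 (seek(-12, END)): offset=6
After 3 (seek(+1, CUR)): offset=7
After 4 (seek(+4, CUR)): offset=11
After 5 (seek(+3, CUR)): offset=14
After 6 (seek(2, SET)): offset=2
After 7 (read(7)): returned 'GDPG9J2', offset=9
After 8 (seek(0, SET)): offset=0
After 9 (tell()): offset=0
After 10 (read(7)): returned 'ZWGDPG9', offset=7
After 11 (read(7)): returned 'J2RA3A7', offset=14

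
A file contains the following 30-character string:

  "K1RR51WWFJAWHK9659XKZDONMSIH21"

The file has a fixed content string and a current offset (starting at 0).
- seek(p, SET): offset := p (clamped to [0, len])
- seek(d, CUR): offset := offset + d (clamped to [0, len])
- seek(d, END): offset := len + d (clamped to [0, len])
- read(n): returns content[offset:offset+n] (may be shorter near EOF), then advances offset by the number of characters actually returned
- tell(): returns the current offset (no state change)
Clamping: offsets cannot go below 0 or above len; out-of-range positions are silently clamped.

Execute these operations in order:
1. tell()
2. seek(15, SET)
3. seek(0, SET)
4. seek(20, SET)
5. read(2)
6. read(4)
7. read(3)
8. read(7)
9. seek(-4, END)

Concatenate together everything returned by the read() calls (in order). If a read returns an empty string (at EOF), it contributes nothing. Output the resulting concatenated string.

Answer: ZDONMSIH21

Derivation:
After 1 (tell()): offset=0
After 2 (seek(15, SET)): offset=15
After 3 (seek(0, SET)): offset=0
After 4 (seek(20, SET)): offset=20
After 5 (read(2)): returned 'ZD', offset=22
After 6 (read(4)): returned 'ONMS', offset=26
After 7 (read(3)): returned 'IH2', offset=29
After 8 (read(7)): returned '1', offset=30
After 9 (seek(-4, END)): offset=26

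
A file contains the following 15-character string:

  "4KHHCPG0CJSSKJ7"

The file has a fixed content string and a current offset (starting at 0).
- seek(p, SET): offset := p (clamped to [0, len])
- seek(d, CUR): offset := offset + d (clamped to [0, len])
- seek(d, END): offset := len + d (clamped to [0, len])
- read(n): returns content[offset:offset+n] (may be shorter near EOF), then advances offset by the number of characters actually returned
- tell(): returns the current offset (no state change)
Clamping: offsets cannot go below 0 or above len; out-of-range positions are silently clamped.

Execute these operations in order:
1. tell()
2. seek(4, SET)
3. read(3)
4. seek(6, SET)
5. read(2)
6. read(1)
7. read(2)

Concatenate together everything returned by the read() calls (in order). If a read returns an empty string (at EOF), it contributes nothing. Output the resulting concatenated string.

Answer: CPGG0CJS

Derivation:
After 1 (tell()): offset=0
After 2 (seek(4, SET)): offset=4
After 3 (read(3)): returned 'CPG', offset=7
After 4 (seek(6, SET)): offset=6
After 5 (read(2)): returned 'G0', offset=8
After 6 (read(1)): returned 'C', offset=9
After 7 (read(2)): returned 'JS', offset=11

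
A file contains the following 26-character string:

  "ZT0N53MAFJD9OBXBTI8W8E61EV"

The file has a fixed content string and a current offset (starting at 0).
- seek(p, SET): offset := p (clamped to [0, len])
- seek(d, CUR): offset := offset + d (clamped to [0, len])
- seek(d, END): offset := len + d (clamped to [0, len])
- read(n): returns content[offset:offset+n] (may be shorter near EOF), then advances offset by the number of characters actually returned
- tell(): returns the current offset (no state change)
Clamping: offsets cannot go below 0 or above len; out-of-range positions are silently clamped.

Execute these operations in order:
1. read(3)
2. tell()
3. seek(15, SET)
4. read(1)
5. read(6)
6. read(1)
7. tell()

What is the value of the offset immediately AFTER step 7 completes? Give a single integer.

After 1 (read(3)): returned 'ZT0', offset=3
After 2 (tell()): offset=3
After 3 (seek(15, SET)): offset=15
After 4 (read(1)): returned 'B', offset=16
After 5 (read(6)): returned 'TI8W8E', offset=22
After 6 (read(1)): returned '6', offset=23
After 7 (tell()): offset=23

Answer: 23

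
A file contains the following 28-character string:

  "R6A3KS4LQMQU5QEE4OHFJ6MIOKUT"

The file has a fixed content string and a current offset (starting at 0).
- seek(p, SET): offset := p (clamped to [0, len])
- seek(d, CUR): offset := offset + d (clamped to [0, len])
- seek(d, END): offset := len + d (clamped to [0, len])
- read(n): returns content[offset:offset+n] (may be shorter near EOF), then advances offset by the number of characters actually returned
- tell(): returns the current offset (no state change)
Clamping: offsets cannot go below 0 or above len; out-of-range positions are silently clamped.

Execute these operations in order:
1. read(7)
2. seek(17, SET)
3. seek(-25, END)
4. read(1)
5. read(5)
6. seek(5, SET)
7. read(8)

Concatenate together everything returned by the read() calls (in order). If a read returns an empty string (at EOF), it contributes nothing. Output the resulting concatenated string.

After 1 (read(7)): returned 'R6A3KS4', offset=7
After 2 (seek(17, SET)): offset=17
After 3 (seek(-25, END)): offset=3
After 4 (read(1)): returned '3', offset=4
After 5 (read(5)): returned 'KS4LQ', offset=9
After 6 (seek(5, SET)): offset=5
After 7 (read(8)): returned 'S4LQMQU5', offset=13

Answer: R6A3KS43KS4LQS4LQMQU5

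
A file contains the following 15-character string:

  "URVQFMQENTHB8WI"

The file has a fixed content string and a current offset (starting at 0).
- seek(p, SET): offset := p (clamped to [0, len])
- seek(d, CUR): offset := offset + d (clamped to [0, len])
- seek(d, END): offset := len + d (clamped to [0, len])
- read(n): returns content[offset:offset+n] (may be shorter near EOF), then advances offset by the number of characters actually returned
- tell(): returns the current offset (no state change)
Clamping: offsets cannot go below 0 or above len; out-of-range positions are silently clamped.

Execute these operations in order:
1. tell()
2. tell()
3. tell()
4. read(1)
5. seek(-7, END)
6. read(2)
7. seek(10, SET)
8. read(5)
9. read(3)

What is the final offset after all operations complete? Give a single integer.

Answer: 15

Derivation:
After 1 (tell()): offset=0
After 2 (tell()): offset=0
After 3 (tell()): offset=0
After 4 (read(1)): returned 'U', offset=1
After 5 (seek(-7, END)): offset=8
After 6 (read(2)): returned 'NT', offset=10
After 7 (seek(10, SET)): offset=10
After 8 (read(5)): returned 'HB8WI', offset=15
After 9 (read(3)): returned '', offset=15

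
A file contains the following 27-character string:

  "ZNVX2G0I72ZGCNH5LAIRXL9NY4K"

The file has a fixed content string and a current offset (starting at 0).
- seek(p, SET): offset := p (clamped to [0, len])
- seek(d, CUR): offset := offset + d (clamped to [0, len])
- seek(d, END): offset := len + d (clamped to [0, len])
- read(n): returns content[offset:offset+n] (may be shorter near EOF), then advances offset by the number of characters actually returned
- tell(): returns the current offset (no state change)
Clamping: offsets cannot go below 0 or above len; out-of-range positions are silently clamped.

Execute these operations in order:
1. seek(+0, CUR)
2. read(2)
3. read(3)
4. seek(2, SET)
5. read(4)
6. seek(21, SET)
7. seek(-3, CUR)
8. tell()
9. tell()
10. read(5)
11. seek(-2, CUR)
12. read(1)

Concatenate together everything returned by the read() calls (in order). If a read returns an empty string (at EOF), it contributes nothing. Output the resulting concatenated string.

Answer: ZNVX2VX2GIRXL9L

Derivation:
After 1 (seek(+0, CUR)): offset=0
After 2 (read(2)): returned 'ZN', offset=2
After 3 (read(3)): returned 'VX2', offset=5
After 4 (seek(2, SET)): offset=2
After 5 (read(4)): returned 'VX2G', offset=6
After 6 (seek(21, SET)): offset=21
After 7 (seek(-3, CUR)): offset=18
After 8 (tell()): offset=18
After 9 (tell()): offset=18
After 10 (read(5)): returned 'IRXL9', offset=23
After 11 (seek(-2, CUR)): offset=21
After 12 (read(1)): returned 'L', offset=22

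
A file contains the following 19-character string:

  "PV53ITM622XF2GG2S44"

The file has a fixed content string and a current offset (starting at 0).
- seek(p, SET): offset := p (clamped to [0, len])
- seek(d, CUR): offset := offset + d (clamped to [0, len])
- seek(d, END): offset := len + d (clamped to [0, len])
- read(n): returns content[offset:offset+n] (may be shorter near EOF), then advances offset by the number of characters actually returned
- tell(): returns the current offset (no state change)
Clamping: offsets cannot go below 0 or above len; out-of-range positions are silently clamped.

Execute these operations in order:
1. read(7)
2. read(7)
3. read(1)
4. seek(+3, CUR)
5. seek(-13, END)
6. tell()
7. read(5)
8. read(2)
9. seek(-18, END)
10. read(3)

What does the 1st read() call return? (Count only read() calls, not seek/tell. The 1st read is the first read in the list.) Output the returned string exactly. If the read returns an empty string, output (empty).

After 1 (read(7)): returned 'PV53ITM', offset=7
After 2 (read(7)): returned '622XF2G', offset=14
After 3 (read(1)): returned 'G', offset=15
After 4 (seek(+3, CUR)): offset=18
After 5 (seek(-13, END)): offset=6
After 6 (tell()): offset=6
After 7 (read(5)): returned 'M622X', offset=11
After 8 (read(2)): returned 'F2', offset=13
After 9 (seek(-18, END)): offset=1
After 10 (read(3)): returned 'V53', offset=4

Answer: PV53ITM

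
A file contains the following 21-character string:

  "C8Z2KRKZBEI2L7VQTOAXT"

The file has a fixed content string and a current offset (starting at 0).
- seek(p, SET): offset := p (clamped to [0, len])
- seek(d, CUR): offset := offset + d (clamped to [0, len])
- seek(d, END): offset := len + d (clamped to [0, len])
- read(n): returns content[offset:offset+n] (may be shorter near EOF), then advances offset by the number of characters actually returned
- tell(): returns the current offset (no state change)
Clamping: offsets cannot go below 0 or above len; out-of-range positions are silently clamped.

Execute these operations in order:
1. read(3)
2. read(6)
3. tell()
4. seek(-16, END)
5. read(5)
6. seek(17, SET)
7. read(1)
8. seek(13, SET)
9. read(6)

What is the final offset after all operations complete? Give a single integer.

After 1 (read(3)): returned 'C8Z', offset=3
After 2 (read(6)): returned '2KRKZB', offset=9
After 3 (tell()): offset=9
After 4 (seek(-16, END)): offset=5
After 5 (read(5)): returned 'RKZBE', offset=10
After 6 (seek(17, SET)): offset=17
After 7 (read(1)): returned 'O', offset=18
After 8 (seek(13, SET)): offset=13
After 9 (read(6)): returned '7VQTOA', offset=19

Answer: 19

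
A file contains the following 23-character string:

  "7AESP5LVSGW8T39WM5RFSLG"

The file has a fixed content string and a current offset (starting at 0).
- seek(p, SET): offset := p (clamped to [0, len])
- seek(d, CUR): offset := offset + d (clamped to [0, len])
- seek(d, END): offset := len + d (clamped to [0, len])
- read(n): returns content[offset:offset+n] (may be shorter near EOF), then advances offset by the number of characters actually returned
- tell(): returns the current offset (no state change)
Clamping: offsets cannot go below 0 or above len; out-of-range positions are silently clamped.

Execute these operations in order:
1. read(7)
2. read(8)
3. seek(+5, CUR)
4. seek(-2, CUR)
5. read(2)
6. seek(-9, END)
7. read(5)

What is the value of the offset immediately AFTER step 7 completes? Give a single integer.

Answer: 19

Derivation:
After 1 (read(7)): returned '7AESP5L', offset=7
After 2 (read(8)): returned 'VSGW8T39', offset=15
After 3 (seek(+5, CUR)): offset=20
After 4 (seek(-2, CUR)): offset=18
After 5 (read(2)): returned 'RF', offset=20
After 6 (seek(-9, END)): offset=14
After 7 (read(5)): returned '9WM5R', offset=19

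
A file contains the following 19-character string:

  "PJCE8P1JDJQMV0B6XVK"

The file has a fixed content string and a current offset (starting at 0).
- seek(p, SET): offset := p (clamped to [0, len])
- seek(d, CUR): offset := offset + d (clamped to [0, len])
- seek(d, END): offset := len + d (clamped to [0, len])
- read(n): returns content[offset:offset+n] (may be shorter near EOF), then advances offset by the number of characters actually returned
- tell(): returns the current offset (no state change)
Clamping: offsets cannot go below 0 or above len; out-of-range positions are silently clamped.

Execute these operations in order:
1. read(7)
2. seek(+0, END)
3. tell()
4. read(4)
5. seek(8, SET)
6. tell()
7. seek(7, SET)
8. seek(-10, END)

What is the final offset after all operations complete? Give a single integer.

After 1 (read(7)): returned 'PJCE8P1', offset=7
After 2 (seek(+0, END)): offset=19
After 3 (tell()): offset=19
After 4 (read(4)): returned '', offset=19
After 5 (seek(8, SET)): offset=8
After 6 (tell()): offset=8
After 7 (seek(7, SET)): offset=7
After 8 (seek(-10, END)): offset=9

Answer: 9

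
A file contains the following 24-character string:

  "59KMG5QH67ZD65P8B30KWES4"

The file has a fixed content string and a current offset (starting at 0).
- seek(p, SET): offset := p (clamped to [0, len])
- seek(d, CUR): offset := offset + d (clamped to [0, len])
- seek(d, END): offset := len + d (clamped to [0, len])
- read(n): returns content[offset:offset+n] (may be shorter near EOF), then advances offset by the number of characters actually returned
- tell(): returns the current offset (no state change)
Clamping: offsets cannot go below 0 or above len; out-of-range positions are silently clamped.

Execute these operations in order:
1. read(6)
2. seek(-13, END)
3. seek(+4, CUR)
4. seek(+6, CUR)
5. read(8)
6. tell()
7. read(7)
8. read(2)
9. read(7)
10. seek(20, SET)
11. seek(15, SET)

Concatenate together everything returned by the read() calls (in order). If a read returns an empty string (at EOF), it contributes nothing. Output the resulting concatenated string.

After 1 (read(6)): returned '59KMG5', offset=6
After 2 (seek(-13, END)): offset=11
After 3 (seek(+4, CUR)): offset=15
After 4 (seek(+6, CUR)): offset=21
After 5 (read(8)): returned 'ES4', offset=24
After 6 (tell()): offset=24
After 7 (read(7)): returned '', offset=24
After 8 (read(2)): returned '', offset=24
After 9 (read(7)): returned '', offset=24
After 10 (seek(20, SET)): offset=20
After 11 (seek(15, SET)): offset=15

Answer: 59KMG5ES4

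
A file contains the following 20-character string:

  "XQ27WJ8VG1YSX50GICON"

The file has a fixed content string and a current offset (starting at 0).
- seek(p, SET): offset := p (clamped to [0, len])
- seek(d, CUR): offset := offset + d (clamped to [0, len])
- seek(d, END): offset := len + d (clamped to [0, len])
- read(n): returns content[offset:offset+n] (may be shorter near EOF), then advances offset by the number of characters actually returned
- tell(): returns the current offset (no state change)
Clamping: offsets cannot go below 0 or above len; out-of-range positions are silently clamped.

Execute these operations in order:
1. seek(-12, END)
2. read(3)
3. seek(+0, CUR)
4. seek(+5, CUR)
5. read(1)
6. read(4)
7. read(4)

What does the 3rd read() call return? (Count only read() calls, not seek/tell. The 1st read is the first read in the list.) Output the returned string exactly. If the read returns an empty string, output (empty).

Answer: CON

Derivation:
After 1 (seek(-12, END)): offset=8
After 2 (read(3)): returned 'G1Y', offset=11
After 3 (seek(+0, CUR)): offset=11
After 4 (seek(+5, CUR)): offset=16
After 5 (read(1)): returned 'I', offset=17
After 6 (read(4)): returned 'CON', offset=20
After 7 (read(4)): returned '', offset=20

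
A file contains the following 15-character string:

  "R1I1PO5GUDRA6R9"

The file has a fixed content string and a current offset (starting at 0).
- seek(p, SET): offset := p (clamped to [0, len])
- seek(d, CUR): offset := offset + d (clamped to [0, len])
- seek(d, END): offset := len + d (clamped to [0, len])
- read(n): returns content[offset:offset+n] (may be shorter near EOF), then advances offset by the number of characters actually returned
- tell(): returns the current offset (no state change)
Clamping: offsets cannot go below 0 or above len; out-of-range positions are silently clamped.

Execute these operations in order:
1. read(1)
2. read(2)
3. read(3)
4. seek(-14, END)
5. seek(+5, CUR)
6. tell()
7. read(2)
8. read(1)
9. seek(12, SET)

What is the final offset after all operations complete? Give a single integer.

After 1 (read(1)): returned 'R', offset=1
After 2 (read(2)): returned '1I', offset=3
After 3 (read(3)): returned '1PO', offset=6
After 4 (seek(-14, END)): offset=1
After 5 (seek(+5, CUR)): offset=6
After 6 (tell()): offset=6
After 7 (read(2)): returned '5G', offset=8
After 8 (read(1)): returned 'U', offset=9
After 9 (seek(12, SET)): offset=12

Answer: 12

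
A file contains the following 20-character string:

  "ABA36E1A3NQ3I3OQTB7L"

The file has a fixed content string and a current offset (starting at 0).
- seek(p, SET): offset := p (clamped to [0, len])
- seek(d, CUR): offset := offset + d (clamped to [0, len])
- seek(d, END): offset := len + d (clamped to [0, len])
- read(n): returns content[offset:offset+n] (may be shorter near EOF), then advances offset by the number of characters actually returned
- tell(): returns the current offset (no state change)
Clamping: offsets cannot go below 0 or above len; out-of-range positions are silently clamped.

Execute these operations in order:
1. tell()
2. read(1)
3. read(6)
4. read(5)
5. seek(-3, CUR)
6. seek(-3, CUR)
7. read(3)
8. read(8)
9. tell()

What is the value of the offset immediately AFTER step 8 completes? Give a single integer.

After 1 (tell()): offset=0
After 2 (read(1)): returned 'A', offset=1
After 3 (read(6)): returned 'BA36E1', offset=7
After 4 (read(5)): returned 'A3NQ3', offset=12
After 5 (seek(-3, CUR)): offset=9
After 6 (seek(-3, CUR)): offset=6
After 7 (read(3)): returned '1A3', offset=9
After 8 (read(8)): returned 'NQ3I3OQT', offset=17

Answer: 17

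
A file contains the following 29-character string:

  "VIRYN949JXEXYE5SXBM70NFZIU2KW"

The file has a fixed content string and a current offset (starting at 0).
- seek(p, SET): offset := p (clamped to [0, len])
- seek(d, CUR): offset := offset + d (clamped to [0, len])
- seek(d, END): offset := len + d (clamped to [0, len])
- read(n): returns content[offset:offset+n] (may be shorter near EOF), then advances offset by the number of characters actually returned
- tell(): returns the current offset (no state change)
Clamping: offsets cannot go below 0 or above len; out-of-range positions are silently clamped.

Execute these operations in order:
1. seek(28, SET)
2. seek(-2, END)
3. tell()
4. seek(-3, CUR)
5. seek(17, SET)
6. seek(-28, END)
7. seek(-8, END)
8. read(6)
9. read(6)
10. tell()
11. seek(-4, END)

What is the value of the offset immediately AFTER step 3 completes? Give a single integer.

After 1 (seek(28, SET)): offset=28
After 2 (seek(-2, END)): offset=27
After 3 (tell()): offset=27

Answer: 27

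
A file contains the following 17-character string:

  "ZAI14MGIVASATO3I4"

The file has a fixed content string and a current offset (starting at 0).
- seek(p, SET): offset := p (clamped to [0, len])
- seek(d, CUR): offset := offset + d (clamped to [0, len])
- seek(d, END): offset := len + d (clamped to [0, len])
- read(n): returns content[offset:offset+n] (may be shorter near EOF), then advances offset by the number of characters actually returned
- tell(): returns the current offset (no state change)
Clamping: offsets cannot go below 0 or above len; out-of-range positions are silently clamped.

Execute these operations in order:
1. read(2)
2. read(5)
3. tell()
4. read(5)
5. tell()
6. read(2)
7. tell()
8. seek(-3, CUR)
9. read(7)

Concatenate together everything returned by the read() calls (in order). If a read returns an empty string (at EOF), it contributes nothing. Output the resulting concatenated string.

Answer: ZAI14MGIVASATOATO3I4

Derivation:
After 1 (read(2)): returned 'ZA', offset=2
After 2 (read(5)): returned 'I14MG', offset=7
After 3 (tell()): offset=7
After 4 (read(5)): returned 'IVASA', offset=12
After 5 (tell()): offset=12
After 6 (read(2)): returned 'TO', offset=14
After 7 (tell()): offset=14
After 8 (seek(-3, CUR)): offset=11
After 9 (read(7)): returned 'ATO3I4', offset=17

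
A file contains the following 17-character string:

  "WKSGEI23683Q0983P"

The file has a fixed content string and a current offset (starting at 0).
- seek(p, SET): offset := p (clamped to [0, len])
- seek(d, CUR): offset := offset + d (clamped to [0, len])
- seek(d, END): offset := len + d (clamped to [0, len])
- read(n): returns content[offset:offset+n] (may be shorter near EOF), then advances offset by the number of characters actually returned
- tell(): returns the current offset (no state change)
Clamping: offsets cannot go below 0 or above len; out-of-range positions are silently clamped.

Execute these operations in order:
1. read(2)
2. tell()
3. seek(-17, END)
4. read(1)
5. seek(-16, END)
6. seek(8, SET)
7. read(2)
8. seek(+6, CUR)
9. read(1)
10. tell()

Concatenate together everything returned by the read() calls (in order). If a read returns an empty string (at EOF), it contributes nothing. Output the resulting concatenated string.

After 1 (read(2)): returned 'WK', offset=2
After 2 (tell()): offset=2
After 3 (seek(-17, END)): offset=0
After 4 (read(1)): returned 'W', offset=1
After 5 (seek(-16, END)): offset=1
After 6 (seek(8, SET)): offset=8
After 7 (read(2)): returned '68', offset=10
After 8 (seek(+6, CUR)): offset=16
After 9 (read(1)): returned 'P', offset=17
After 10 (tell()): offset=17

Answer: WKW68P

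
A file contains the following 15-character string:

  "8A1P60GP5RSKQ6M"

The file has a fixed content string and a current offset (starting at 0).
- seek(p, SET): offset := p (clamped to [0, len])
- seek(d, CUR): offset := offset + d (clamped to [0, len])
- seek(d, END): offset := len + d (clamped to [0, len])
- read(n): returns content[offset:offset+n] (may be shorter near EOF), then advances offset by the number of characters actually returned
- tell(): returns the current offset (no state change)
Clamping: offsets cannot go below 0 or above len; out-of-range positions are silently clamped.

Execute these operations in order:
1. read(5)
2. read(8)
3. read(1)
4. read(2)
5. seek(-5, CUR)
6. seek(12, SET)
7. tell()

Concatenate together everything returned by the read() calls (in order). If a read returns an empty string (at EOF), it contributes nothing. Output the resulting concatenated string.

After 1 (read(5)): returned '8A1P6', offset=5
After 2 (read(8)): returned '0GP5RSKQ', offset=13
After 3 (read(1)): returned '6', offset=14
After 4 (read(2)): returned 'M', offset=15
After 5 (seek(-5, CUR)): offset=10
After 6 (seek(12, SET)): offset=12
After 7 (tell()): offset=12

Answer: 8A1P60GP5RSKQ6M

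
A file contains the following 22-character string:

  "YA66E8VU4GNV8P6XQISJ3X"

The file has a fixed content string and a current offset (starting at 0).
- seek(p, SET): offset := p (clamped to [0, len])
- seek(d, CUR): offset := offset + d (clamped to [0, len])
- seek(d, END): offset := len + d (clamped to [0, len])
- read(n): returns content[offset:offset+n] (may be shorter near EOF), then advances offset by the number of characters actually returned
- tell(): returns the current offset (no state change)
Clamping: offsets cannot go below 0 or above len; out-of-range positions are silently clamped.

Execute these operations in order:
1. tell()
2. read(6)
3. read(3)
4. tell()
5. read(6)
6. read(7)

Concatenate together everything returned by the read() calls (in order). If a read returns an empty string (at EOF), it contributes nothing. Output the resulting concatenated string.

After 1 (tell()): offset=0
After 2 (read(6)): returned 'YA66E8', offset=6
After 3 (read(3)): returned 'VU4', offset=9
After 4 (tell()): offset=9
After 5 (read(6)): returned 'GNV8P6', offset=15
After 6 (read(7)): returned 'XQISJ3X', offset=22

Answer: YA66E8VU4GNV8P6XQISJ3X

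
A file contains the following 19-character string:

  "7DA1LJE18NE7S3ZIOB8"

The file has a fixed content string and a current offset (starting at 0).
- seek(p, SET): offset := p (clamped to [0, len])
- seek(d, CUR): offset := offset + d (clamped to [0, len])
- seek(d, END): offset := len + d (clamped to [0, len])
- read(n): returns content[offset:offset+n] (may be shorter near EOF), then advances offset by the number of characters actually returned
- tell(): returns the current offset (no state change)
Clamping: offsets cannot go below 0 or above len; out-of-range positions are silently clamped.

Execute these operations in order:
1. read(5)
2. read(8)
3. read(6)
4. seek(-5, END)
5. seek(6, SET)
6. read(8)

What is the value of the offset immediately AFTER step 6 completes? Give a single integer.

After 1 (read(5)): returned '7DA1L', offset=5
After 2 (read(8)): returned 'JE18NE7S', offset=13
After 3 (read(6)): returned '3ZIOB8', offset=19
After 4 (seek(-5, END)): offset=14
After 5 (seek(6, SET)): offset=6
After 6 (read(8)): returned 'E18NE7S3', offset=14

Answer: 14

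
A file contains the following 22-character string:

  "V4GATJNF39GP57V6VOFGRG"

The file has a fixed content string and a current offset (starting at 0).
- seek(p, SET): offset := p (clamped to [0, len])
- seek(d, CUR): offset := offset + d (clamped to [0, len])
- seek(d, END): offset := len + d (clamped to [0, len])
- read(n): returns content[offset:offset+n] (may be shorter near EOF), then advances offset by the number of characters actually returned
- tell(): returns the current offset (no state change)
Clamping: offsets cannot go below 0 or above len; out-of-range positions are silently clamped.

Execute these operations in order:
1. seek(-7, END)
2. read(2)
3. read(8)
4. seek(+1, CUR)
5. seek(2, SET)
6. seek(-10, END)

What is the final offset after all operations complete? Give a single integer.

Answer: 12

Derivation:
After 1 (seek(-7, END)): offset=15
After 2 (read(2)): returned '6V', offset=17
After 3 (read(8)): returned 'OFGRG', offset=22
After 4 (seek(+1, CUR)): offset=22
After 5 (seek(2, SET)): offset=2
After 6 (seek(-10, END)): offset=12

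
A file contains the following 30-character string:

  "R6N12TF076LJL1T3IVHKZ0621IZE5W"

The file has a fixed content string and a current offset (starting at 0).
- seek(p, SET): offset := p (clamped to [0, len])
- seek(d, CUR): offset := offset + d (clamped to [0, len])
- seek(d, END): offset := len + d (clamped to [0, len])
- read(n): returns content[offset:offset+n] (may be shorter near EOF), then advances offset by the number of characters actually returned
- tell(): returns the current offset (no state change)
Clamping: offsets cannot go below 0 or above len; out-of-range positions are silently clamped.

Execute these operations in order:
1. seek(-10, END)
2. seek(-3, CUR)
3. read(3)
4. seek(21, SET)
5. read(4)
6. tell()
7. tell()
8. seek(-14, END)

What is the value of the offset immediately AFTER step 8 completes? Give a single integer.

After 1 (seek(-10, END)): offset=20
After 2 (seek(-3, CUR)): offset=17
After 3 (read(3)): returned 'VHK', offset=20
After 4 (seek(21, SET)): offset=21
After 5 (read(4)): returned '0621', offset=25
After 6 (tell()): offset=25
After 7 (tell()): offset=25
After 8 (seek(-14, END)): offset=16

Answer: 16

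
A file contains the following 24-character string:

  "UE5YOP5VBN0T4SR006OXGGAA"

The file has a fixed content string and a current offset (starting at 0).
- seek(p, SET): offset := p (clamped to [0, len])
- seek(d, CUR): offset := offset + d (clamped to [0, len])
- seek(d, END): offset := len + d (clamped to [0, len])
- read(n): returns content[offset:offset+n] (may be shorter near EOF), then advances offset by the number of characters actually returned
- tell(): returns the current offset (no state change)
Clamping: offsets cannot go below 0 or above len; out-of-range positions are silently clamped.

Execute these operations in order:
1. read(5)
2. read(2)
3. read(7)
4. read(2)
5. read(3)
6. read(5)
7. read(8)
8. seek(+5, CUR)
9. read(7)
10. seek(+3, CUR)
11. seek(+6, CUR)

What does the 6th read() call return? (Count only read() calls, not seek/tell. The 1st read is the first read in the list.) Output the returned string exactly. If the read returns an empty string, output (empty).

Answer: XGGAA

Derivation:
After 1 (read(5)): returned 'UE5YO', offset=5
After 2 (read(2)): returned 'P5', offset=7
After 3 (read(7)): returned 'VBN0T4S', offset=14
After 4 (read(2)): returned 'R0', offset=16
After 5 (read(3)): returned '06O', offset=19
After 6 (read(5)): returned 'XGGAA', offset=24
After 7 (read(8)): returned '', offset=24
After 8 (seek(+5, CUR)): offset=24
After 9 (read(7)): returned '', offset=24
After 10 (seek(+3, CUR)): offset=24
After 11 (seek(+6, CUR)): offset=24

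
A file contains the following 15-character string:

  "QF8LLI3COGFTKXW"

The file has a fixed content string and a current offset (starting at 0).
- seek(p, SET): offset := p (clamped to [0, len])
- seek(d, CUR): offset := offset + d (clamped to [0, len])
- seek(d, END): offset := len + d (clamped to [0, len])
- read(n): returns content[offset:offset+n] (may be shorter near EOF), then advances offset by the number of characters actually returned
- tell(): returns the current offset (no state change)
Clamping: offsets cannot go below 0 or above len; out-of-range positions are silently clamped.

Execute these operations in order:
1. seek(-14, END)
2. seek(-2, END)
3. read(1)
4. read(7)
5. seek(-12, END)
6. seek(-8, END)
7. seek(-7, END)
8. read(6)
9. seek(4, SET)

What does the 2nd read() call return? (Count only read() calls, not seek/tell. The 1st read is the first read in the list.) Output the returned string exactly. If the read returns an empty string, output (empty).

Answer: W

Derivation:
After 1 (seek(-14, END)): offset=1
After 2 (seek(-2, END)): offset=13
After 3 (read(1)): returned 'X', offset=14
After 4 (read(7)): returned 'W', offset=15
After 5 (seek(-12, END)): offset=3
After 6 (seek(-8, END)): offset=7
After 7 (seek(-7, END)): offset=8
After 8 (read(6)): returned 'OGFTKX', offset=14
After 9 (seek(4, SET)): offset=4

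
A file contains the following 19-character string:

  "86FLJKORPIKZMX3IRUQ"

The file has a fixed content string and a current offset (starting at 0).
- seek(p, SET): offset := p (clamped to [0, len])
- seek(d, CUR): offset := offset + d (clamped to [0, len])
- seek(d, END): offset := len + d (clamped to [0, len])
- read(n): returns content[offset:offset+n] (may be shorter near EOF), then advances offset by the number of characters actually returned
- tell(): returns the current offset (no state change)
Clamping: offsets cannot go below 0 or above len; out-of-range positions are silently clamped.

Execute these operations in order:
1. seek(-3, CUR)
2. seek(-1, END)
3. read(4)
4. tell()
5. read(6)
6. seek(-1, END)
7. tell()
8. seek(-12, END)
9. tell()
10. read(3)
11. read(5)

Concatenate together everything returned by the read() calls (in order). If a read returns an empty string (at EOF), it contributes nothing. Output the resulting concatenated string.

After 1 (seek(-3, CUR)): offset=0
After 2 (seek(-1, END)): offset=18
After 3 (read(4)): returned 'Q', offset=19
After 4 (tell()): offset=19
After 5 (read(6)): returned '', offset=19
After 6 (seek(-1, END)): offset=18
After 7 (tell()): offset=18
After 8 (seek(-12, END)): offset=7
After 9 (tell()): offset=7
After 10 (read(3)): returned 'RPI', offset=10
After 11 (read(5)): returned 'KZMX3', offset=15

Answer: QRPIKZMX3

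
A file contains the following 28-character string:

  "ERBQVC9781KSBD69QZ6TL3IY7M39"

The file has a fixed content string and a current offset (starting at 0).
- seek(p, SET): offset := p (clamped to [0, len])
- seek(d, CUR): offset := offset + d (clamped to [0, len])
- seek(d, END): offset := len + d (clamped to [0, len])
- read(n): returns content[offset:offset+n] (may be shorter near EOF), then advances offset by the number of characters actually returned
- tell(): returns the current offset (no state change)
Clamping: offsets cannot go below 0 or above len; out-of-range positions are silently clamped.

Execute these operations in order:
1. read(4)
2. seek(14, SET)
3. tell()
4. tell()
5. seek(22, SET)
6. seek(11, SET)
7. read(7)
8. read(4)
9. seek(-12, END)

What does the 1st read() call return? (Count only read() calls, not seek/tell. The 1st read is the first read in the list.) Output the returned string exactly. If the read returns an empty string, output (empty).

After 1 (read(4)): returned 'ERBQ', offset=4
After 2 (seek(14, SET)): offset=14
After 3 (tell()): offset=14
After 4 (tell()): offset=14
After 5 (seek(22, SET)): offset=22
After 6 (seek(11, SET)): offset=11
After 7 (read(7)): returned 'SBD69QZ', offset=18
After 8 (read(4)): returned '6TL3', offset=22
After 9 (seek(-12, END)): offset=16

Answer: ERBQ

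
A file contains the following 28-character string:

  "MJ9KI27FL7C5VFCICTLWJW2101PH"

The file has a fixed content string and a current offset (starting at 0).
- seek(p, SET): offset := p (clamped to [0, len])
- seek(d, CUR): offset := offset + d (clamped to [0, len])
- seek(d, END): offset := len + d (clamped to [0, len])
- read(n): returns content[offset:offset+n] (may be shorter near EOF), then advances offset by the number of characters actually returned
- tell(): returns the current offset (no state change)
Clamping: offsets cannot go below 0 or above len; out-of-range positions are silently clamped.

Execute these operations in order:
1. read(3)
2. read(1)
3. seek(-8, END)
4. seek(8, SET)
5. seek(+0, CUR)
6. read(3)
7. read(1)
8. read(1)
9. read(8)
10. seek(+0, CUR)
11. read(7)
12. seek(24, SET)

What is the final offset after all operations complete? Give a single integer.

Answer: 24

Derivation:
After 1 (read(3)): returned 'MJ9', offset=3
After 2 (read(1)): returned 'K', offset=4
After 3 (seek(-8, END)): offset=20
After 4 (seek(8, SET)): offset=8
After 5 (seek(+0, CUR)): offset=8
After 6 (read(3)): returned 'L7C', offset=11
After 7 (read(1)): returned '5', offset=12
After 8 (read(1)): returned 'V', offset=13
After 9 (read(8)): returned 'FCICTLWJ', offset=21
After 10 (seek(+0, CUR)): offset=21
After 11 (read(7)): returned 'W2101PH', offset=28
After 12 (seek(24, SET)): offset=24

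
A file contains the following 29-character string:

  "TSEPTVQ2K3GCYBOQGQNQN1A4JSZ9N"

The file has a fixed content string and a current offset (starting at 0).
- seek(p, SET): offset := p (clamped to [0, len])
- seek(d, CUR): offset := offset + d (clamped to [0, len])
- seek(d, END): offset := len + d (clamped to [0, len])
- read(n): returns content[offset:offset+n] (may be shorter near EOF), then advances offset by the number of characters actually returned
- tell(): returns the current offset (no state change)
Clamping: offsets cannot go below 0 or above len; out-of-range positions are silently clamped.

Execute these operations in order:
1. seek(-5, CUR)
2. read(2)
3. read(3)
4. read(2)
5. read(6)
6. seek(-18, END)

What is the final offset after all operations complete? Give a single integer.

Answer: 11

Derivation:
After 1 (seek(-5, CUR)): offset=0
After 2 (read(2)): returned 'TS', offset=2
After 3 (read(3)): returned 'EPT', offset=5
After 4 (read(2)): returned 'VQ', offset=7
After 5 (read(6)): returned '2K3GCY', offset=13
After 6 (seek(-18, END)): offset=11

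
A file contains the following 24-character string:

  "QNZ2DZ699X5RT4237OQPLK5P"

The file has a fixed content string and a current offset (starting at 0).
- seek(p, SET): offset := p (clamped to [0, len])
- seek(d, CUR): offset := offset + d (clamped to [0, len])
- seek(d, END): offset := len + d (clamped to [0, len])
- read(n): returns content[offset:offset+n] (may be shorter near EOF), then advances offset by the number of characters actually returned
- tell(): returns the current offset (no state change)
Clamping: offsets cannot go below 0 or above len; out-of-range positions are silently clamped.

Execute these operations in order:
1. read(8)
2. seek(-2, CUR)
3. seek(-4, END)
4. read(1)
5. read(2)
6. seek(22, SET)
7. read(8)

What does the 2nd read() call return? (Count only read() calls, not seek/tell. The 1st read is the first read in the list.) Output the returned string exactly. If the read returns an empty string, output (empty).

After 1 (read(8)): returned 'QNZ2DZ69', offset=8
After 2 (seek(-2, CUR)): offset=6
After 3 (seek(-4, END)): offset=20
After 4 (read(1)): returned 'L', offset=21
After 5 (read(2)): returned 'K5', offset=23
After 6 (seek(22, SET)): offset=22
After 7 (read(8)): returned '5P', offset=24

Answer: L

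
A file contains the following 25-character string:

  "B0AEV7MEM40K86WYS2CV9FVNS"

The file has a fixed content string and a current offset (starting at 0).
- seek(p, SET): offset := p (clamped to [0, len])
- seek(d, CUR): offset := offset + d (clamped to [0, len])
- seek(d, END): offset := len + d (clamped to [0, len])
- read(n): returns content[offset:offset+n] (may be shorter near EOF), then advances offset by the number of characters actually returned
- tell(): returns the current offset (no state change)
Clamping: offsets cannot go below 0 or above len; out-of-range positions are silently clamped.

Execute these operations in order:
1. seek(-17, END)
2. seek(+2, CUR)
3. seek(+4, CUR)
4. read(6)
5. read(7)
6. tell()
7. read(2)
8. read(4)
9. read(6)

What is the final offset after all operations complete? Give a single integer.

Answer: 25

Derivation:
After 1 (seek(-17, END)): offset=8
After 2 (seek(+2, CUR)): offset=10
After 3 (seek(+4, CUR)): offset=14
After 4 (read(6)): returned 'WYS2CV', offset=20
After 5 (read(7)): returned '9FVNS', offset=25
After 6 (tell()): offset=25
After 7 (read(2)): returned '', offset=25
After 8 (read(4)): returned '', offset=25
After 9 (read(6)): returned '', offset=25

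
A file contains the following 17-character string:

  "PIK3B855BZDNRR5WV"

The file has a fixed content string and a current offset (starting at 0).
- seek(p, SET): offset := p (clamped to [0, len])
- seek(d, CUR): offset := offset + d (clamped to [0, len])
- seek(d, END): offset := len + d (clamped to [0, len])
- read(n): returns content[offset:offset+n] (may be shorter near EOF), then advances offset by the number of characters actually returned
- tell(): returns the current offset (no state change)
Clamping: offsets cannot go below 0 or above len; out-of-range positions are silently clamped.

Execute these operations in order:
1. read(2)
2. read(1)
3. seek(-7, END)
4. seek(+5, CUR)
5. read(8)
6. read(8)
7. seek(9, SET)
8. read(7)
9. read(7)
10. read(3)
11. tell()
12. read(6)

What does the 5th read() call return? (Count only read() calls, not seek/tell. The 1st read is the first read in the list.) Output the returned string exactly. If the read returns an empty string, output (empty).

Answer: ZDNRR5W

Derivation:
After 1 (read(2)): returned 'PI', offset=2
After 2 (read(1)): returned 'K', offset=3
After 3 (seek(-7, END)): offset=10
After 4 (seek(+5, CUR)): offset=15
After 5 (read(8)): returned 'WV', offset=17
After 6 (read(8)): returned '', offset=17
After 7 (seek(9, SET)): offset=9
After 8 (read(7)): returned 'ZDNRR5W', offset=16
After 9 (read(7)): returned 'V', offset=17
After 10 (read(3)): returned '', offset=17
After 11 (tell()): offset=17
After 12 (read(6)): returned '', offset=17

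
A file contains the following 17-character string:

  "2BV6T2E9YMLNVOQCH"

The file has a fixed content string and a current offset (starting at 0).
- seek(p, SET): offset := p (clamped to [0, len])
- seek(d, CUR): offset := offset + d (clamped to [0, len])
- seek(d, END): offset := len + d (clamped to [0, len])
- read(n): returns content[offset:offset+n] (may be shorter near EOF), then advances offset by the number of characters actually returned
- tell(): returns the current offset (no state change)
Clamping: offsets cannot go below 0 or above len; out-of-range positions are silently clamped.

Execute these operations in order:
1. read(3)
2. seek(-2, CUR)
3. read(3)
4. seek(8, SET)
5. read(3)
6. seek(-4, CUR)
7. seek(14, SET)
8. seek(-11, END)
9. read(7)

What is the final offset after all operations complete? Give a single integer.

After 1 (read(3)): returned '2BV', offset=3
After 2 (seek(-2, CUR)): offset=1
After 3 (read(3)): returned 'BV6', offset=4
After 4 (seek(8, SET)): offset=8
After 5 (read(3)): returned 'YML', offset=11
After 6 (seek(-4, CUR)): offset=7
After 7 (seek(14, SET)): offset=14
After 8 (seek(-11, END)): offset=6
After 9 (read(7)): returned 'E9YMLNV', offset=13

Answer: 13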